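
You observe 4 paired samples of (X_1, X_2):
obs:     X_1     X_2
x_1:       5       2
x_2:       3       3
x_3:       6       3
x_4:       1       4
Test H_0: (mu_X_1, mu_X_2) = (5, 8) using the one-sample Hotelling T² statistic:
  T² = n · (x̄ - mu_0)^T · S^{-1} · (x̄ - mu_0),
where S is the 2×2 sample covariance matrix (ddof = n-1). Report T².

Step 1 — sample mean vector:
  mean(X_1) = (5 + 3 + 6 + 1) / 4 = 15/4 = 3.75
  mean(X_2) = (2 + 3 + 3 + 4) / 4 = 12/4 = 3
  x̄ = (3.75, 3),  deviation x̄ - mu_0 = (3.75, 3) - (5, 8) = (-1.25, -5).

Step 2 — sample covariance matrix, S[i,j] = (1/(n-1)) · Σ_k (x_{k,i} - mean_i) · (x_{k,j} - mean_j), divisor n-1 = 3:
  S[X_1,X_1] = ((1.25)·(1.25) + (-0.75)·(-0.75) + (2.25)·(2.25) + (-2.75)·(-2.75)) / 3 = 14.75/3 = 4.9167
  S[X_1,X_2] = ((1.25)·(-1) + (-0.75)·(0) + (2.25)·(0) + (-2.75)·(1)) / 3 = -4/3 = -1.3333
  S[X_2,X_2] = ((-1)·(-1) + (0)·(0) + (0)·(0) + (1)·(1)) / 3 = 2/3 = 0.6667
  S = [[4.9167, -1.3333],
 [-1.3333, 0.6667]].

Step 3 — invert S. det(S) = 4.9167·0.6667 - (-1.3333)² = 1.5.
  S^{-1} = (1/det) · [[d, -b], [-b, a]] = [[0.4444, 0.8889],
 [0.8889, 3.2778]].

Step 4 — quadratic form (x̄ - mu_0)^T · S^{-1} · (x̄ - mu_0):
  S^{-1} · (x̄ - mu_0) = (-5, -17.5),
  (x̄ - mu_0)^T · [...] = (-1.25)·(-5) + (-5)·(-17.5) = 93.75.

Step 5 — scale by n: T² = 4 · 93.75 = 375.

T² ≈ 375


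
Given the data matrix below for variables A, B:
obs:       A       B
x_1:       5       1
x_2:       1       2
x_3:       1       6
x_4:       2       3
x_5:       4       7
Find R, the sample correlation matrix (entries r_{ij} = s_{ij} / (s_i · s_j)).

Step 1 — column means:
  mean(A) = (5 + 1 + 1 + 2 + 4) / 5 = 13/5 = 2.6
  mean(B) = (1 + 2 + 6 + 3 + 7) / 5 = 19/5 = 3.8

Step 2 — sample variances and covariances s[i,j] = (1/(n-1)) · Σ_k (x_{k,i} - mean_i) · (x_{k,j} - mean_j), with n-1 = 4:
  s[A,A] = ((2.4)·(2.4) + (-1.6)·(-1.6) + (-1.6)·(-1.6) + (-0.6)·(-0.6) + (1.4)·(1.4)) / 4 = 13.2/4 = 3.3
  s[A,B] = ((2.4)·(-2.8) + (-1.6)·(-1.8) + (-1.6)·(2.2) + (-0.6)·(-0.8) + (1.4)·(3.2)) / 4 = -2.4/4 = -0.6
  s[B,B] = ((-2.8)·(-2.8) + (-1.8)·(-1.8) + (2.2)·(2.2) + (-0.8)·(-0.8) + (3.2)·(3.2)) / 4 = 26.8/4 = 6.7
  Sample standard deviations s_i = √(s[i,i]):
  s(A) = √(3.3) = 1.8166
  s(B) = √(6.7) = 2.5884

Step 3 — r_{ij} = s_{ij} / (s_i · s_j):
  r[A,A] = 1 (diagonal).
  r[A,B] = -0.6 / (1.8166 · 2.5884) = -0.6 / 4.7021 = -0.1276
  r[B,B] = 1 (diagonal).

R is symmetric with unit diagonal. Assembling:

R = [[1, -0.1276],
 [-0.1276, 1]]


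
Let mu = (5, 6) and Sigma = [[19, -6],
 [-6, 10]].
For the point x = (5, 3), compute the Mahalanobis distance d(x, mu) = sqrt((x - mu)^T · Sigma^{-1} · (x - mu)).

Step 1 — centre the observation: (x - mu) = (0, -3).

Step 2 — invert Sigma. det(Sigma) = 19·10 - (-6)² = 154.
  Sigma^{-1} = (1/det) · [[d, -b], [-b, a]] = [[0.0649, 0.039],
 [0.039, 0.1234]].

Step 3 — form the quadratic (x - mu)^T · Sigma^{-1} · (x - mu):
  Sigma^{-1} · (x - mu) = (-0.1169, -0.3701).
  (x - mu)^T · [Sigma^{-1} · (x - mu)] = (0)·(-0.1169) + (-3)·(-0.3701) = 1.1104.

Step 4 — take square root: d = √(1.1104) ≈ 1.0538.

d(x, mu) = √(1.1104) ≈ 1.0538


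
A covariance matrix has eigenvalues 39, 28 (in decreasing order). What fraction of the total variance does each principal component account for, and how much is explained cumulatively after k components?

Step 1 — total variance = trace(Sigma) = Σ λ_i = 39 + 28 = 67.

Step 2 — fraction explained by component i = λ_i / Σ λ:
  PC1: 39/67 = 0.5821
  PC2: 28/67 = 0.4179

Step 3 — cumulative fraction after k components = (λ_1 + ... + λ_k) / Σ λ:
  k = 1: 39/67 = 0.5821
  k = 2: (39 + 28)/67 = 67/67 = 1

Summary (fraction, with percent):

explained: PC1 0.5821 (58.21%), PC2 0.4179 (41.79%);  cumulative: 0.5821, 1


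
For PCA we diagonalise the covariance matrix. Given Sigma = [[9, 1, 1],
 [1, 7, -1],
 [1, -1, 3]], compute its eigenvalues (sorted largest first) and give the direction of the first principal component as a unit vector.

Step 1 — characteristic polynomial p(λ) = det(λI - Sigma) = λ³ - tr·λ² + c_1·λ - det, where tr = trace, c_1 = sum of the principal 2×2 minors, det = det(Sigma):
  tr = 9 + 7 + 3 = 19,
  c_1 = (9·7 - (1)²) + (9·3 - (1)²) + (7·3 - (-1)²) = 62 + 26 + 20 = 108,
  det = 9·(7·3 - (-1)²) - (1)·((1)·3 - (-1)·(1)) + (1)·((1)·(-1) - 7·(1)) = 9·(20) - (1)·(4) + (1)·(-8) = 168.
  So p(λ) = λ³ - 19λ² + 108λ - 168.
Step 2 — look for an integer root (rational root theorem: any rational root is an integer divisor of 168). Testing λ = 7:
  p(7) = 343 - 931 + 756 - 168 = 0  ✓
  Dividing out (λ - 7): p(λ) = (λ - 7)(λ² - 12λ + 24).
Step 3 — remaining eigenvalues from the quadratic λ² - 12λ + 24 = 0:
  Δ = 12² - 4·24 = 144 - 96 = 48,  λ = (12 ± √48)/2 = (12 ± 6.9282)/2 ≈ 9.4641 or 2.5359.
  Sorted: λ_1 = 9.4641,  λ_2 = 7,  λ_3 = 2.5359  (check: sum = 19 = tr ✓).

Step 4 — unit eigenvector for λ_1 ≈ 9.4641: v spans the null space of (Sigma - λ_1 I), whose rows are
  r_1 = (-0.4641, 1, 1),  r_2 = (1, -2.4641, -1),  r_3 = (1, -1, -6.4641).
  v is orthogonal to every row, so take v ∝ r_2 × r_3 = ((-2.4641)·(-6.4641) - (-1)·(-1), (-1)·(1) - (1)·(-6.4641), (1)·(-1) - (-2.4641)·(1)) ≈ (14.9282, 5.4641, 1.4641).
  Let u = (14.9282, 5.4641, 1.4641).
  ||u|| = √((14.9282)² + (5.4641)² + (1.4641)²) = √(254.8513) ≈ 15.9641,  v_1 = u/||u|| ≈ (0.9351, 0.3423, 0.0917) (||v_1|| = 1).

λ_1 = 9.4641,  λ_2 = 7,  λ_3 = 2.5359;  v_1 ≈ (0.9351, 0.3423, 0.0917)


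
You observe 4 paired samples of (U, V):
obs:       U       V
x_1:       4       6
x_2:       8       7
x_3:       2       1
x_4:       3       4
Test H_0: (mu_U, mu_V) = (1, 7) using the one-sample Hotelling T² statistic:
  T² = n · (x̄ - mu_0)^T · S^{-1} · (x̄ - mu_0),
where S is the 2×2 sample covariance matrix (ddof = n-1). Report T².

Step 1 — sample mean vector:
  mean(U) = (4 + 8 + 2 + 3) / 4 = 17/4 = 4.25
  mean(V) = (6 + 7 + 1 + 4) / 4 = 18/4 = 4.5
  x̄ = (4.25, 4.5),  deviation x̄ - mu_0 = (4.25, 4.5) - (1, 7) = (3.25, -2.5).

Step 2 — sample covariance matrix, S[i,j] = (1/(n-1)) · Σ_k (x_{k,i} - mean_i) · (x_{k,j} - mean_j), divisor n-1 = 3:
  S[U,U] = ((-0.25)·(-0.25) + (3.75)·(3.75) + (-2.25)·(-2.25) + (-1.25)·(-1.25)) / 3 = 20.75/3 = 6.9167
  S[U,V] = ((-0.25)·(1.5) + (3.75)·(2.5) + (-2.25)·(-3.5) + (-1.25)·(-0.5)) / 3 = 17.5/3 = 5.8333
  S[V,V] = ((1.5)·(1.5) + (2.5)·(2.5) + (-3.5)·(-3.5) + (-0.5)·(-0.5)) / 3 = 21/3 = 7
  S = [[6.9167, 5.8333],
 [5.8333, 7]].

Step 3 — invert S. det(S) = 6.9167·7 - (5.8333)² = 14.3889.
  S^{-1} = (1/det) · [[d, -b], [-b, a]] = [[0.4865, -0.4054],
 [-0.4054, 0.4807]].

Step 4 — quadratic form (x̄ - mu_0)^T · S^{-1} · (x̄ - mu_0):
  S^{-1} · (x̄ - mu_0) = (2.5946, -2.5193),
  (x̄ - mu_0)^T · [...] = (3.25)·(2.5946) + (-2.5)·(-2.5193) = 14.7307.

Step 5 — scale by n: T² = 4 · 14.7307 = 58.9228.

T² ≈ 58.9228


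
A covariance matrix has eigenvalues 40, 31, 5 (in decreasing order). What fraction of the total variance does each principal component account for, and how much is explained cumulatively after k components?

Step 1 — total variance = trace(Sigma) = Σ λ_i = 40 + 31 + 5 = 76.

Step 2 — fraction explained by component i = λ_i / Σ λ:
  PC1: 40/76 = 0.5263
  PC2: 31/76 = 0.4079
  PC3: 5/76 = 0.0658

Step 3 — cumulative fraction after k components = (λ_1 + ... + λ_k) / Σ λ:
  k = 1: 40/76 = 0.5263
  k = 2: (40 + 31)/76 = 71/76 = 0.9342
  k = 3: (40 + 31 + 5)/76 = 76/76 = 1

Summary (fraction, with percent):

explained: PC1 0.5263 (52.63%), PC2 0.4079 (40.79%), PC3 0.0658 (6.58%);  cumulative: 0.5263, 0.9342, 1


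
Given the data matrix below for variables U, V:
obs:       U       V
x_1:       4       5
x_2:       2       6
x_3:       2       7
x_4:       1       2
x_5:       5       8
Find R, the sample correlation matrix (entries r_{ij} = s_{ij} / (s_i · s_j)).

Step 1 — column means:
  mean(U) = (4 + 2 + 2 + 1 + 5) / 5 = 14/5 = 2.8
  mean(V) = (5 + 6 + 7 + 2 + 8) / 5 = 28/5 = 5.6

Step 2 — sample variances and covariances s[i,j] = (1/(n-1)) · Σ_k (x_{k,i} - mean_i) · (x_{k,j} - mean_j), with n-1 = 4:
  s[U,U] = ((1.2)·(1.2) + (-0.8)·(-0.8) + (-0.8)·(-0.8) + (-1.8)·(-1.8) + (2.2)·(2.2)) / 4 = 10.8/4 = 2.7
  s[U,V] = ((1.2)·(-0.6) + (-0.8)·(0.4) + (-0.8)·(1.4) + (-1.8)·(-3.6) + (2.2)·(2.4)) / 4 = 9.6/4 = 2.4
  s[V,V] = ((-0.6)·(-0.6) + (0.4)·(0.4) + (1.4)·(1.4) + (-3.6)·(-3.6) + (2.4)·(2.4)) / 4 = 21.2/4 = 5.3
  Sample standard deviations s_i = √(s[i,i]):
  s(U) = √(2.7) = 1.6432
  s(V) = √(5.3) = 2.3022

Step 3 — r_{ij} = s_{ij} / (s_i · s_j):
  r[U,U] = 1 (diagonal).
  r[U,V] = 2.4 / (1.6432 · 2.3022) = 2.4 / 3.7829 = 0.6344
  r[V,V] = 1 (diagonal).

R is symmetric with unit diagonal. Assembling:

R = [[1, 0.6344],
 [0.6344, 1]]


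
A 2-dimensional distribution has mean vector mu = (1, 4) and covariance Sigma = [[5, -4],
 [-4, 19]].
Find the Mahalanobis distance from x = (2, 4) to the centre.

Step 1 — centre the observation: (x - mu) = (1, 0).

Step 2 — invert Sigma. det(Sigma) = 5·19 - (-4)² = 79.
  Sigma^{-1} = (1/det) · [[d, -b], [-b, a]] = [[0.2405, 0.0506],
 [0.0506, 0.0633]].

Step 3 — form the quadratic (x - mu)^T · Sigma^{-1} · (x - mu):
  Sigma^{-1} · (x - mu) = (0.2405, 0.0506).
  (x - mu)^T · [Sigma^{-1} · (x - mu)] = (1)·(0.2405) + (0)·(0.0506) = 0.2405.

Step 4 — take square root: d = √(0.2405) ≈ 0.4904.

d(x, mu) = √(0.2405) ≈ 0.4904


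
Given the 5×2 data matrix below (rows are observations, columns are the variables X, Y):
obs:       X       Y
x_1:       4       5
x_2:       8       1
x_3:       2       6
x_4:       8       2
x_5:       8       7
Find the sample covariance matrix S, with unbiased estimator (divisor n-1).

Step 1 — column means:
  mean(X) = (4 + 8 + 2 + 8 + 8) / 5 = 30/5 = 6
  mean(Y) = (5 + 1 + 6 + 2 + 7) / 5 = 21/5 = 4.2

Step 2 — sample covariance S[i,j] = (1/(n-1)) · Σ_k (x_{k,i} - mean_i) · (x_{k,j} - mean_j), with n-1 = 4.
  S[X,X] = ((-2)·(-2) + (2)·(2) + (-4)·(-4) + (2)·(2) + (2)·(2)) / 4 = 32/4 = 8
  S[X,Y] = ((-2)·(0.8) + (2)·(-3.2) + (-4)·(1.8) + (2)·(-2.2) + (2)·(2.8)) / 4 = -14/4 = -3.5
  S[Y,Y] = ((0.8)·(0.8) + (-3.2)·(-3.2) + (1.8)·(1.8) + (-2.2)·(-2.2) + (2.8)·(2.8)) / 4 = 26.8/4 = 6.7

S is symmetric (S[j,i] = S[i,j]). Assembling:

S = [[8, -3.5],
 [-3.5, 6.7]]


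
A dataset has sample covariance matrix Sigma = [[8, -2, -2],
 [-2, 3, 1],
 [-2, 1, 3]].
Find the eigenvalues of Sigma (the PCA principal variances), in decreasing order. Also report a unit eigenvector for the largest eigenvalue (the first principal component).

Step 1 — characteristic polynomial p(λ) = det(λI - Sigma) = λ³ - tr·λ² + c_1·λ - det, where tr = trace, c_1 = sum of the principal 2×2 minors, det = det(Sigma):
  tr = 8 + 3 + 3 = 14,
  c_1 = (8·3 - (-2)²) + (8·3 - (-2)²) + (3·3 - (1)²) = 20 + 20 + 8 = 48,
  det = 8·(3·3 - (1)²) - (-2)·((-2)·3 - (1)·(-2)) + (-2)·((-2)·(1) - 3·(-2)) = 8·(8) - (-2)·(-4) + (-2)·(4) = 48.
  So p(λ) = λ³ - 14λ² + 48λ - 48.
Step 2 — look for an integer root (rational root theorem: any rational root is an integer divisor of 48). Testing λ = 2:
  p(2) = 8 - 56 + 96 - 48 = 0  ✓
  Dividing out (λ - 2): p(λ) = (λ - 2)(λ² - 12λ + 24).
Step 3 — remaining eigenvalues from the quadratic λ² - 12λ + 24 = 0:
  Δ = 12² - 4·24 = 144 - 96 = 48,  λ = (12 ± √48)/2 = (12 ± 6.9282)/2 ≈ 9.4641 or 2.5359.
  Sorted: λ_1 = 9.4641,  λ_2 = 2.5359,  λ_3 = 2  (check: sum = 14 = tr ✓).

Step 4 — unit eigenvector for λ_1 ≈ 9.4641: v spans the null space of (Sigma - λ_1 I), whose rows are
  r_1 = (-1.4641, -2, -2),  r_2 = (-2, -6.4641, 1),  r_3 = (-2, 1, -6.4641).
  v is orthogonal to every row, so take v ∝ r_1 × r_2 = ((-2)·(1) - (-2)·(-6.4641), (-2)·(-2) - (-1.4641)·(1), (-1.4641)·(-6.4641) - (-2)·(-2)) ≈ (-14.9282, 5.4641, 5.4641).
  Rescale (multiply by -1 so the first nonzero entry is positive): u = (14.9282, -5.4641, -5.4641).
  ||u|| = √((14.9282)² + (-5.4641)² + (-5.4641)²) = √(282.5641) ≈ 16.8096,  v_1 = u/||u|| ≈ (0.8881, -0.3251, -0.3251) (||v_1|| = 1).

λ_1 = 9.4641,  λ_2 = 2.5359,  λ_3 = 2;  v_1 ≈ (0.8881, -0.3251, -0.3251)


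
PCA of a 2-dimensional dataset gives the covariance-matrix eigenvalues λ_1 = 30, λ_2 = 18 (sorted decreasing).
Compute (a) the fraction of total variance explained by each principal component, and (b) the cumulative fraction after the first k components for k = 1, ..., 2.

Step 1 — total variance = trace(Sigma) = Σ λ_i = 30 + 18 = 48.

Step 2 — fraction explained by component i = λ_i / Σ λ:
  PC1: 30/48 = 0.625
  PC2: 18/48 = 0.375

Step 3 — cumulative fraction after k components = (λ_1 + ... + λ_k) / Σ λ:
  k = 1: 30/48 = 0.625
  k = 2: (30 + 18)/48 = 48/48 = 1

Summary (fraction, with percent):

explained: PC1 0.625 (62.5%), PC2 0.375 (37.5%);  cumulative: 0.625, 1


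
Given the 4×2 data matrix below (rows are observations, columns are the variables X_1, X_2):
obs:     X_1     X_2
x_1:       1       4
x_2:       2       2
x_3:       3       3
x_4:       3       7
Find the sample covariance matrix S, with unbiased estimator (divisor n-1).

Step 1 — column means:
  mean(X_1) = (1 + 2 + 3 + 3) / 4 = 9/4 = 2.25
  mean(X_2) = (4 + 2 + 3 + 7) / 4 = 16/4 = 4

Step 2 — sample covariance S[i,j] = (1/(n-1)) · Σ_k (x_{k,i} - mean_i) · (x_{k,j} - mean_j), with n-1 = 3.
  S[X_1,X_1] = ((-1.25)·(-1.25) + (-0.25)·(-0.25) + (0.75)·(0.75) + (0.75)·(0.75)) / 3 = 2.75/3 = 0.9167
  S[X_1,X_2] = ((-1.25)·(0) + (-0.25)·(-2) + (0.75)·(-1) + (0.75)·(3)) / 3 = 2/3 = 0.6667
  S[X_2,X_2] = ((0)·(0) + (-2)·(-2) + (-1)·(-1) + (3)·(3)) / 3 = 14/3 = 4.6667

S is symmetric (S[j,i] = S[i,j]). Assembling:

S = [[0.9167, 0.6667],
 [0.6667, 4.6667]]


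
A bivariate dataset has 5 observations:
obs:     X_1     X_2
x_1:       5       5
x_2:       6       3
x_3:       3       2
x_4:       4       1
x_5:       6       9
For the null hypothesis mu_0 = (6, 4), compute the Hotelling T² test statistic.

Step 1 — sample mean vector:
  mean(X_1) = (5 + 6 + 3 + 4 + 6) / 5 = 24/5 = 4.8
  mean(X_2) = (5 + 3 + 2 + 1 + 9) / 5 = 20/5 = 4
  x̄ = (4.8, 4),  deviation x̄ - mu_0 = (4.8, 4) - (6, 4) = (-1.2, 0).

Step 2 — sample covariance matrix, S[i,j] = (1/(n-1)) · Σ_k (x_{k,i} - mean_i) · (x_{k,j} - mean_j), divisor n-1 = 4:
  S[X_1,X_1] = ((0.2)·(0.2) + (1.2)·(1.2) + (-1.8)·(-1.8) + (-0.8)·(-0.8) + (1.2)·(1.2)) / 4 = 6.8/4 = 1.7
  S[X_1,X_2] = ((0.2)·(1) + (1.2)·(-1) + (-1.8)·(-2) + (-0.8)·(-3) + (1.2)·(5)) / 4 = 11/4 = 2.75
  S[X_2,X_2] = ((1)·(1) + (-1)·(-1) + (-2)·(-2) + (-3)·(-3) + (5)·(5)) / 4 = 40/4 = 10
  S = [[1.7, 2.75],
 [2.75, 10]].

Step 3 — invert S. det(S) = 1.7·10 - (2.75)² = 9.4375.
  S^{-1} = (1/det) · [[d, -b], [-b, a]] = [[1.0596, -0.2914],
 [-0.2914, 0.1801]].

Step 4 — quadratic form (x̄ - mu_0)^T · S^{-1} · (x̄ - mu_0):
  S^{-1} · (x̄ - mu_0) = (-1.2715, 0.3497),
  (x̄ - mu_0)^T · [...] = (-1.2)·(-1.2715) + (0)·(0.3497) = 1.5258.

Step 5 — scale by n: T² = 5 · 1.5258 = 7.6291.

T² ≈ 7.6291


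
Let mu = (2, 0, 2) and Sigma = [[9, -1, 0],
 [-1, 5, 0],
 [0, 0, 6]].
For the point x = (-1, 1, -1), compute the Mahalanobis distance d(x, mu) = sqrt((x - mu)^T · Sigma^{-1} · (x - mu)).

Step 1 — centre the observation: (x - mu) = (-3, 1, -3).

Step 2 — invert Sigma (cofactor / det for 3×3, or solve directly):
  Sigma^{-1} = [[0.1136, 0.0227, 0],
 [0.0227, 0.2045, 0],
 [0, 0, 0.1667]].

Step 3 — form the quadratic (x - mu)^T · Sigma^{-1} · (x - mu):
  Sigma^{-1} · (x - mu) = (-0.3182, 0.1364, -0.5).
  (x - mu)^T · [Sigma^{-1} · (x - mu)] = (-3)·(-0.3182) + (1)·(0.1364) + (-3)·(-0.5) = 2.5909.

Step 4 — take square root: d = √(2.5909) ≈ 1.6096.

d(x, mu) = √(2.5909) ≈ 1.6096


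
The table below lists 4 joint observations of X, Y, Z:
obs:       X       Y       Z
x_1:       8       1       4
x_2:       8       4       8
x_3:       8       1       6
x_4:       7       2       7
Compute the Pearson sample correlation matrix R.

Step 1 — column means:
  mean(X) = (8 + 8 + 8 + 7) / 4 = 31/4 = 7.75
  mean(Y) = (1 + 4 + 1 + 2) / 4 = 8/4 = 2
  mean(Z) = (4 + 8 + 6 + 7) / 4 = 25/4 = 6.25

Step 2 — sample variances and covariances s[i,j] = (1/(n-1)) · Σ_k (x_{k,i} - mean_i) · (x_{k,j} - mean_j), with n-1 = 3:
  s[X,X] = ((0.25)·(0.25) + (0.25)·(0.25) + (0.25)·(0.25) + (-0.75)·(-0.75)) / 3 = 0.75/3 = 0.25
  s[X,Y] = ((0.25)·(-1) + (0.25)·(2) + (0.25)·(-1) + (-0.75)·(0)) / 3 = 0/3 = 0
  s[X,Z] = ((0.25)·(-2.25) + (0.25)·(1.75) + (0.25)·(-0.25) + (-0.75)·(0.75)) / 3 = -0.75/3 = -0.25
  s[Y,Y] = ((-1)·(-1) + (2)·(2) + (-1)·(-1) + (0)·(0)) / 3 = 6/3 = 2
  s[Y,Z] = ((-1)·(-2.25) + (2)·(1.75) + (-1)·(-0.25) + (0)·(0.75)) / 3 = 6/3 = 2
  s[Z,Z] = ((-2.25)·(-2.25) + (1.75)·(1.75) + (-0.25)·(-0.25) + (0.75)·(0.75)) / 3 = 8.75/3 = 2.9167
  Sample standard deviations s_i = √(s[i,i]):
  s(X) = √(0.25) = 0.5
  s(Y) = √(2) = 1.4142
  s(Z) = √(2.9167) = 1.7078

Step 3 — r_{ij} = s_{ij} / (s_i · s_j):
  r[X,X] = 1 (diagonal).
  r[X,Y] = 0 / (0.5 · 1.4142) = 0 / 0.7071 = 0
  r[X,Z] = -0.25 / (0.5 · 1.7078) = -0.25 / 0.8539 = -0.2928
  r[Y,Y] = 1 (diagonal).
  r[Y,Z] = 2 / (1.4142 · 1.7078) = 2 / 2.4152 = 0.8281
  r[Z,Z] = 1 (diagonal).

R is symmetric with unit diagonal. Assembling:

R = [[1, 0, -0.2928],
 [0, 1, 0.8281],
 [-0.2928, 0.8281, 1]]


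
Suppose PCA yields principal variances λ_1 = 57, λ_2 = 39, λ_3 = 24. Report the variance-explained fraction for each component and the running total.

Step 1 — total variance = trace(Sigma) = Σ λ_i = 57 + 39 + 24 = 120.

Step 2 — fraction explained by component i = λ_i / Σ λ:
  PC1: 57/120 = 0.475
  PC2: 39/120 = 0.325
  PC3: 24/120 = 0.2

Step 3 — cumulative fraction after k components = (λ_1 + ... + λ_k) / Σ λ:
  k = 1: 57/120 = 0.475
  k = 2: (57 + 39)/120 = 96/120 = 0.8
  k = 3: (57 + 39 + 24)/120 = 120/120 = 1

Summary (fraction, with percent):

explained: PC1 0.475 (47.5%), PC2 0.325 (32.5%), PC3 0.2 (20%);  cumulative: 0.475, 0.8, 1


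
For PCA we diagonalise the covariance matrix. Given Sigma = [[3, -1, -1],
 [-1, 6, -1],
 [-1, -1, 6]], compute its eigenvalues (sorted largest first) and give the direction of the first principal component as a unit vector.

Step 1 — characteristic polynomial p(λ) = det(λI - Sigma) = λ³ - tr·λ² + c_1·λ - det, where tr = trace, c_1 = sum of the principal 2×2 minors, det = det(Sigma):
  tr = 3 + 6 + 6 = 15,
  c_1 = (3·6 - (-1)²) + (3·6 - (-1)²) + (6·6 - (-1)²) = 17 + 17 + 35 = 69,
  det = 3·(6·6 - (-1)²) - (-1)·((-1)·6 - (-1)·(-1)) + (-1)·((-1)·(-1) - 6·(-1)) = 3·(35) - (-1)·(-7) + (-1)·(7) = 91.
  So p(λ) = λ³ - 15λ² + 69λ - 91.
Step 2 — look for an integer root (rational root theorem: any rational root is an integer divisor of 91). Testing λ = 7:
  p(7) = 343 - 735 + 483 - 91 = 0  ✓
  Dividing out (λ - 7): p(λ) = (λ - 7)(λ² - 8λ + 13).
Step 3 — remaining eigenvalues from the quadratic λ² - 8λ + 13 = 0:
  Δ = 8² - 4·13 = 64 - 52 = 12,  λ = (8 ± √12)/2 = (8 ± 3.4641)/2 ≈ 5.7321 or 2.2679.
  Sorted: λ_1 = 7,  λ_2 = 5.7321,  λ_3 = 2.2679  (check: sum = 15 = tr ✓).

Step 4 — unit eigenvector for λ_1 = 7: v spans the null space of (Sigma - λ_1 I), whose rows are
  r_1 = (-4, -1, -1),  r_2 = (-1, -1, -1),  r_3 = (-1, -1, -1).
  v is orthogonal to every row, so take v ∝ r_1 × r_2 = ((-1)·(-1) - (-1)·(-1), (-1)·(-1) - (-4)·(-1), (-4)·(-1) - (-1)·(-1)) = (0, -3, 3).
  Rescale (divide by 3; multiply by -1 so the first nonzero entry is positive): u = (0, 1, -1).
  ||u|| = √((0)² + (1)² + (-1)²) = √(2) ≈ 1.4142,  v_1 = u/||u|| ≈ (0, 0.7071, -0.7071) (||v_1|| = 1).

λ_1 = 7,  λ_2 = 5.7321,  λ_3 = 2.2679;  v_1 ≈ (0, 0.7071, -0.7071)


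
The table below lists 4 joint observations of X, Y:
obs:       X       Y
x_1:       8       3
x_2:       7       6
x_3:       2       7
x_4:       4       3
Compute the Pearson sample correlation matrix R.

Step 1 — column means:
  mean(X) = (8 + 7 + 2 + 4) / 4 = 21/4 = 5.25
  mean(Y) = (3 + 6 + 7 + 3) / 4 = 19/4 = 4.75

Step 2 — sample variances and covariances s[i,j] = (1/(n-1)) · Σ_k (x_{k,i} - mean_i) · (x_{k,j} - mean_j), with n-1 = 3:
  s[X,X] = ((2.75)·(2.75) + (1.75)·(1.75) + (-3.25)·(-3.25) + (-1.25)·(-1.25)) / 3 = 22.75/3 = 7.5833
  s[X,Y] = ((2.75)·(-1.75) + (1.75)·(1.25) + (-3.25)·(2.25) + (-1.25)·(-1.75)) / 3 = -7.75/3 = -2.5833
  s[Y,Y] = ((-1.75)·(-1.75) + (1.25)·(1.25) + (2.25)·(2.25) + (-1.75)·(-1.75)) / 3 = 12.75/3 = 4.25
  Sample standard deviations s_i = √(s[i,i]):
  s(X) = √(7.5833) = 2.7538
  s(Y) = √(4.25) = 2.0616

Step 3 — r_{ij} = s_{ij} / (s_i · s_j):
  r[X,X] = 1 (diagonal).
  r[X,Y] = -2.5833 / (2.7538 · 2.0616) = -2.5833 / 5.6771 = -0.455
  r[Y,Y] = 1 (diagonal).

R is symmetric with unit diagonal. Assembling:

R = [[1, -0.455],
 [-0.455, 1]]


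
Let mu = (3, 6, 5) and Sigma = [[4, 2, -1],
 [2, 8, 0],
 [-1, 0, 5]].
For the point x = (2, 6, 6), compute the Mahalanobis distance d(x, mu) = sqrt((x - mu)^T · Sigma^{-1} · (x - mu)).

Step 1 — centre the observation: (x - mu) = (-1, 0, 1).

Step 2 — invert Sigma (cofactor / det for 3×3, or solve directly):
  Sigma^{-1} = [[0.303, -0.0758, 0.0606],
 [-0.0758, 0.1439, -0.0152],
 [0.0606, -0.0152, 0.2121]].

Step 3 — form the quadratic (x - mu)^T · Sigma^{-1} · (x - mu):
  Sigma^{-1} · (x - mu) = (-0.2424, 0.0606, 0.1515).
  (x - mu)^T · [Sigma^{-1} · (x - mu)] = (-1)·(-0.2424) + (0)·(0.0606) + (1)·(0.1515) = 0.3939.

Step 4 — take square root: d = √(0.3939) ≈ 0.6276.

d(x, mu) = √(0.3939) ≈ 0.6276


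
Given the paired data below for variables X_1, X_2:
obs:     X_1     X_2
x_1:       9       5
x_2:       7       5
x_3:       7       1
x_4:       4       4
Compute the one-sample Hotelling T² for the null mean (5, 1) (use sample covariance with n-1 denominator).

Step 1 — sample mean vector:
  mean(X_1) = (9 + 7 + 7 + 4) / 4 = 27/4 = 6.75
  mean(X_2) = (5 + 5 + 1 + 4) / 4 = 15/4 = 3.75
  x̄ = (6.75, 3.75),  deviation x̄ - mu_0 = (6.75, 3.75) - (5, 1) = (1.75, 2.75).

Step 2 — sample covariance matrix, S[i,j] = (1/(n-1)) · Σ_k (x_{k,i} - mean_i) · (x_{k,j} - mean_j), divisor n-1 = 3:
  S[X_1,X_1] = ((2.25)·(2.25) + (0.25)·(0.25) + (0.25)·(0.25) + (-2.75)·(-2.75)) / 3 = 12.75/3 = 4.25
  S[X_1,X_2] = ((2.25)·(1.25) + (0.25)·(1.25) + (0.25)·(-2.75) + (-2.75)·(0.25)) / 3 = 1.75/3 = 0.5833
  S[X_2,X_2] = ((1.25)·(1.25) + (1.25)·(1.25) + (-2.75)·(-2.75) + (0.25)·(0.25)) / 3 = 10.75/3 = 3.5833
  S = [[4.25, 0.5833],
 [0.5833, 3.5833]].

Step 3 — invert S. det(S) = 4.25·3.5833 - (0.5833)² = 14.8889.
  S^{-1} = (1/det) · [[d, -b], [-b, a]] = [[0.2407, -0.0392],
 [-0.0392, 0.2854]].

Step 4 — quadratic form (x̄ - mu_0)^T · S^{-1} · (x̄ - mu_0):
  S^{-1} · (x̄ - mu_0) = (0.3134, 0.7164),
  (x̄ - mu_0)^T · [...] = (1.75)·(0.3134) + (2.75)·(0.7164) = 2.5187.

Step 5 — scale by n: T² = 4 · 2.5187 = 10.0746.

T² ≈ 10.0746


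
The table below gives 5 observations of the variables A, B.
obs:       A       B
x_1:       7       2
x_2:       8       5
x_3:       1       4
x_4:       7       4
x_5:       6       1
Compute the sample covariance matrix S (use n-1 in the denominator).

Step 1 — column means:
  mean(A) = (7 + 8 + 1 + 7 + 6) / 5 = 29/5 = 5.8
  mean(B) = (2 + 5 + 4 + 4 + 1) / 5 = 16/5 = 3.2

Step 2 — sample covariance S[i,j] = (1/(n-1)) · Σ_k (x_{k,i} - mean_i) · (x_{k,j} - mean_j), with n-1 = 4.
  S[A,A] = ((1.2)·(1.2) + (2.2)·(2.2) + (-4.8)·(-4.8) + (1.2)·(1.2) + (0.2)·(0.2)) / 4 = 30.8/4 = 7.7
  S[A,B] = ((1.2)·(-1.2) + (2.2)·(1.8) + (-4.8)·(0.8) + (1.2)·(0.8) + (0.2)·(-2.2)) / 4 = -0.8/4 = -0.2
  S[B,B] = ((-1.2)·(-1.2) + (1.8)·(1.8) + (0.8)·(0.8) + (0.8)·(0.8) + (-2.2)·(-2.2)) / 4 = 10.8/4 = 2.7

S is symmetric (S[j,i] = S[i,j]). Assembling:

S = [[7.7, -0.2],
 [-0.2, 2.7]]


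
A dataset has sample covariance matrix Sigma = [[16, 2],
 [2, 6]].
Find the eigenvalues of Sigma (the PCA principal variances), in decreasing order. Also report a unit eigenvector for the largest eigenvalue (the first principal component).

Step 1 — characteristic polynomial of 2×2 Sigma:
  det(Sigma - λI) = λ² - trace · λ + det = 0.
  trace = 16 + 6 = 22, det = 16·6 - (2)² = 92.
Step 2 — discriminant:
  Δ = trace² - 4·det = 484 - 368 = 116.
Step 3 — eigenvalues:
  λ = (trace ± √Δ)/2 = (22 ± 10.7703)/2,
  λ_1 = 16.3852,  λ_2 = 5.6148.

Step 4 — unit eigenvector for λ_1: solve (Sigma - λ_1 I)v = 0. First row:
  (16 - 16.3852)·v_x + (2)·v_y = 0, i.e. (-0.3852)·v_x + (2)·v_y = 0,
  so v ∝ (b, λ_1 - a) = (2, 0.3852) = u.
  ||u|| = √((2)² + (0.3852)²) = √(4.1484) ≈ 2.0368,
  v_1 = u/||u|| ≈ (0.982, 0.1891) (||v_1|| = 1).

λ_1 = 16.3852,  λ_2 = 5.6148;  v_1 ≈ (0.982, 0.1891)


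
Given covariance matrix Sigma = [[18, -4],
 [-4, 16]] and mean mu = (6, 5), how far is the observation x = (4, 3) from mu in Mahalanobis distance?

Step 1 — centre the observation: (x - mu) = (-2, -2).

Step 2 — invert Sigma. det(Sigma) = 18·16 - (-4)² = 272.
  Sigma^{-1} = (1/det) · [[d, -b], [-b, a]] = [[0.0588, 0.0147],
 [0.0147, 0.0662]].

Step 3 — form the quadratic (x - mu)^T · Sigma^{-1} · (x - mu):
  Sigma^{-1} · (x - mu) = (-0.1471, -0.1618).
  (x - mu)^T · [Sigma^{-1} · (x - mu)] = (-2)·(-0.1471) + (-2)·(-0.1618) = 0.6176.

Step 4 — take square root: d = √(0.6176) ≈ 0.7859.

d(x, mu) = √(0.6176) ≈ 0.7859


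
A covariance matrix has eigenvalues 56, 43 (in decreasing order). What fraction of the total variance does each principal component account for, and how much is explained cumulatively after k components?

Step 1 — total variance = trace(Sigma) = Σ λ_i = 56 + 43 = 99.

Step 2 — fraction explained by component i = λ_i / Σ λ:
  PC1: 56/99 = 0.5657
  PC2: 43/99 = 0.4343

Step 3 — cumulative fraction after k components = (λ_1 + ... + λ_k) / Σ λ:
  k = 1: 56/99 = 0.5657
  k = 2: (56 + 43)/99 = 99/99 = 1

Summary (fraction, with percent):

explained: PC1 0.5657 (56.57%), PC2 0.4343 (43.43%);  cumulative: 0.5657, 1


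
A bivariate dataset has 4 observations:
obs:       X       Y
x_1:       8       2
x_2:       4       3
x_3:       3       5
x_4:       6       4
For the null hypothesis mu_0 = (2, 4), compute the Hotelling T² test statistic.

Step 1 — sample mean vector:
  mean(X) = (8 + 4 + 3 + 6) / 4 = 21/4 = 5.25
  mean(Y) = (2 + 3 + 5 + 4) / 4 = 14/4 = 3.5
  x̄ = (5.25, 3.5),  deviation x̄ - mu_0 = (5.25, 3.5) - (2, 4) = (3.25, -0.5).

Step 2 — sample covariance matrix, S[i,j] = (1/(n-1)) · Σ_k (x_{k,i} - mean_i) · (x_{k,j} - mean_j), divisor n-1 = 3:
  S[X,X] = ((2.75)·(2.75) + (-1.25)·(-1.25) + (-2.25)·(-2.25) + (0.75)·(0.75)) / 3 = 14.75/3 = 4.9167
  S[X,Y] = ((2.75)·(-1.5) + (-1.25)·(-0.5) + (-2.25)·(1.5) + (0.75)·(0.5)) / 3 = -6.5/3 = -2.1667
  S[Y,Y] = ((-1.5)·(-1.5) + (-0.5)·(-0.5) + (1.5)·(1.5) + (0.5)·(0.5)) / 3 = 5/3 = 1.6667
  S = [[4.9167, -2.1667],
 [-2.1667, 1.6667]].

Step 3 — invert S. det(S) = 4.9167·1.6667 - (-2.1667)² = 3.5.
  S^{-1} = (1/det) · [[d, -b], [-b, a]] = [[0.4762, 0.619],
 [0.619, 1.4048]].

Step 4 — quadratic form (x̄ - mu_0)^T · S^{-1} · (x̄ - mu_0):
  S^{-1} · (x̄ - mu_0) = (1.2381, 1.3095),
  (x̄ - mu_0)^T · [...] = (3.25)·(1.2381) + (-0.5)·(1.3095) = 3.369.

Step 5 — scale by n: T² = 4 · 3.369 = 13.4762.

T² ≈ 13.4762


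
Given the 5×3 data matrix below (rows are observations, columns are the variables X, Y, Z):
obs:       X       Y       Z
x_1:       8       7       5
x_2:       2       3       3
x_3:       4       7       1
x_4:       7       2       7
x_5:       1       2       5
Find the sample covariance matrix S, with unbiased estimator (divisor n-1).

Step 1 — column means:
  mean(X) = (8 + 2 + 4 + 7 + 1) / 5 = 22/5 = 4.4
  mean(Y) = (7 + 3 + 7 + 2 + 2) / 5 = 21/5 = 4.2
  mean(Z) = (5 + 3 + 1 + 7 + 5) / 5 = 21/5 = 4.2

Step 2 — sample covariance S[i,j] = (1/(n-1)) · Σ_k (x_{k,i} - mean_i) · (x_{k,j} - mean_j), with n-1 = 4.
  S[X,X] = ((3.6)·(3.6) + (-2.4)·(-2.4) + (-0.4)·(-0.4) + (2.6)·(2.6) + (-3.4)·(-3.4)) / 4 = 37.2/4 = 9.3
  S[X,Y] = ((3.6)·(2.8) + (-2.4)·(-1.2) + (-0.4)·(2.8) + (2.6)·(-2.2) + (-3.4)·(-2.2)) / 4 = 13.6/4 = 3.4
  S[X,Z] = ((3.6)·(0.8) + (-2.4)·(-1.2) + (-0.4)·(-3.2) + (2.6)·(2.8) + (-3.4)·(0.8)) / 4 = 11.6/4 = 2.9
  S[Y,Y] = ((2.8)·(2.8) + (-1.2)·(-1.2) + (2.8)·(2.8) + (-2.2)·(-2.2) + (-2.2)·(-2.2)) / 4 = 26.8/4 = 6.7
  S[Y,Z] = ((2.8)·(0.8) + (-1.2)·(-1.2) + (2.8)·(-3.2) + (-2.2)·(2.8) + (-2.2)·(0.8)) / 4 = -13.2/4 = -3.3
  S[Z,Z] = ((0.8)·(0.8) + (-1.2)·(-1.2) + (-3.2)·(-3.2) + (2.8)·(2.8) + (0.8)·(0.8)) / 4 = 20.8/4 = 5.2

S is symmetric (S[j,i] = S[i,j]). Assembling:

S = [[9.3, 3.4, 2.9],
 [3.4, 6.7, -3.3],
 [2.9, -3.3, 5.2]]


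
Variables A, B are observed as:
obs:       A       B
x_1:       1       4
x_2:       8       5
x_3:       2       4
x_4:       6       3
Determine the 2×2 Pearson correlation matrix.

Step 1 — column means:
  mean(A) = (1 + 8 + 2 + 6) / 4 = 17/4 = 4.25
  mean(B) = (4 + 5 + 4 + 3) / 4 = 16/4 = 4

Step 2 — sample variances and covariances s[i,j] = (1/(n-1)) · Σ_k (x_{k,i} - mean_i) · (x_{k,j} - mean_j), with n-1 = 3:
  s[A,A] = ((-3.25)·(-3.25) + (3.75)·(3.75) + (-2.25)·(-2.25) + (1.75)·(1.75)) / 3 = 32.75/3 = 10.9167
  s[A,B] = ((-3.25)·(0) + (3.75)·(1) + (-2.25)·(0) + (1.75)·(-1)) / 3 = 2/3 = 0.6667
  s[B,B] = ((0)·(0) + (1)·(1) + (0)·(0) + (-1)·(-1)) / 3 = 2/3 = 0.6667
  Sample standard deviations s_i = √(s[i,i]):
  s(A) = √(10.9167) = 3.304
  s(B) = √(0.6667) = 0.8165

Step 3 — r_{ij} = s_{ij} / (s_i · s_j):
  r[A,A] = 1 (diagonal).
  r[A,B] = 0.6667 / (3.304 · 0.8165) = 0.6667 / 2.6977 = 0.2471
  r[B,B] = 1 (diagonal).

R is symmetric with unit diagonal. Assembling:

R = [[1, 0.2471],
 [0.2471, 1]]


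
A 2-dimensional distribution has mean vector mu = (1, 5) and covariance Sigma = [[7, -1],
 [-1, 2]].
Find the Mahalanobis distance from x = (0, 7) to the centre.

Step 1 — centre the observation: (x - mu) = (-1, 2).

Step 2 — invert Sigma. det(Sigma) = 7·2 - (-1)² = 13.
  Sigma^{-1} = (1/det) · [[d, -b], [-b, a]] = [[0.1538, 0.0769],
 [0.0769, 0.5385]].

Step 3 — form the quadratic (x - mu)^T · Sigma^{-1} · (x - mu):
  Sigma^{-1} · (x - mu) = (0, 1).
  (x - mu)^T · [Sigma^{-1} · (x - mu)] = (-1)·(0) + (2)·(1) = 2.

Step 4 — take square root: d = √(2) ≈ 1.4142.

d(x, mu) = √(2) ≈ 1.4142


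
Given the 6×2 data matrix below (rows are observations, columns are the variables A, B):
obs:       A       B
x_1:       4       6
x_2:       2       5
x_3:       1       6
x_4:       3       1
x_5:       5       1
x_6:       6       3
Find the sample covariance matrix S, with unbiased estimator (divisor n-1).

Step 1 — column means:
  mean(A) = (4 + 2 + 1 + 3 + 5 + 6) / 6 = 21/6 = 3.5
  mean(B) = (6 + 5 + 6 + 1 + 1 + 3) / 6 = 22/6 = 3.6667

Step 2 — sample covariance S[i,j] = (1/(n-1)) · Σ_k (x_{k,i} - mean_i) · (x_{k,j} - mean_j), with n-1 = 5.
  S[A,A] = ((0.5)·(0.5) + (-1.5)·(-1.5) + (-2.5)·(-2.5) + (-0.5)·(-0.5) + (1.5)·(1.5) + (2.5)·(2.5)) / 5 = 17.5/5 = 3.5
  S[A,B] = ((0.5)·(2.3333) + (-1.5)·(1.3333) + (-2.5)·(2.3333) + (-0.5)·(-2.6667) + (1.5)·(-2.6667) + (2.5)·(-0.6667)) / 5 = -11/5 = -2.2
  S[B,B] = ((2.3333)·(2.3333) + (1.3333)·(1.3333) + (2.3333)·(2.3333) + (-2.6667)·(-2.6667) + (-2.6667)·(-2.6667) + (-0.6667)·(-0.6667)) / 5 = 27.3333/5 = 5.4667

S is symmetric (S[j,i] = S[i,j]). Assembling:

S = [[3.5, -2.2],
 [-2.2, 5.4667]]


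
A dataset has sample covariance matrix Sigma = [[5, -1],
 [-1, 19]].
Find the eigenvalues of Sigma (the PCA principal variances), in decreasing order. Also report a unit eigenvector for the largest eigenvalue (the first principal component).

Step 1 — characteristic polynomial of 2×2 Sigma:
  det(Sigma - λI) = λ² - trace · λ + det = 0.
  trace = 5 + 19 = 24, det = 5·19 - (-1)² = 94.
Step 2 — discriminant:
  Δ = trace² - 4·det = 576 - 376 = 200.
Step 3 — eigenvalues:
  λ = (trace ± √Δ)/2 = (24 ± 14.1421)/2,
  λ_1 = 19.0711,  λ_2 = 4.9289.

Step 4 — unit eigenvector for λ_1: solve (Sigma - λ_1 I)v = 0. First row:
  (5 - 19.0711)·v_x + (-1)·v_y = 0, i.e. (-14.0711)·v_x + (-1)·v_y = 0,
  so v ∝ (b, λ_1 - a) = (-1, 14.0711); multiply by -1 so the first entry is positive: u = (1, -14.0711).
  ||u|| = √((1)² + (-14.0711)²) = √(198.9949) ≈ 14.1066,
  v_1 = u/||u|| ≈ (0.0709, -0.9975) (||v_1|| = 1).

λ_1 = 19.0711,  λ_2 = 4.9289;  v_1 ≈ (0.0709, -0.9975)


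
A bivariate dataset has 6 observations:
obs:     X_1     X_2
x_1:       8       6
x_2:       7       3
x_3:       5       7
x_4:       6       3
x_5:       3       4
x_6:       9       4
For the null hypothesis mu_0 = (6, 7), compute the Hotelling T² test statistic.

Step 1 — sample mean vector:
  mean(X_1) = (8 + 7 + 5 + 6 + 3 + 9) / 6 = 38/6 = 6.3333
  mean(X_2) = (6 + 3 + 7 + 3 + 4 + 4) / 6 = 27/6 = 4.5
  x̄ = (6.3333, 4.5),  deviation x̄ - mu_0 = (6.3333, 4.5) - (6, 7) = (0.3333, -2.5).

Step 2 — sample covariance matrix, S[i,j] = (1/(n-1)) · Σ_k (x_{k,i} - mean_i) · (x_{k,j} - mean_j), divisor n-1 = 5:
  S[X_1,X_1] = ((1.6667)·(1.6667) + (0.6667)·(0.6667) + (-1.3333)·(-1.3333) + (-0.3333)·(-0.3333) + (-3.3333)·(-3.3333) + (2.6667)·(2.6667)) / 5 = 23.3333/5 = 4.6667
  S[X_1,X_2] = ((1.6667)·(1.5) + (0.6667)·(-1.5) + (-1.3333)·(2.5) + (-0.3333)·(-1.5) + (-3.3333)·(-0.5) + (2.6667)·(-0.5)) / 5 = -1/5 = -0.2
  S[X_2,X_2] = ((1.5)·(1.5) + (-1.5)·(-1.5) + (2.5)·(2.5) + (-1.5)·(-1.5) + (-0.5)·(-0.5) + (-0.5)·(-0.5)) / 5 = 13.5/5 = 2.7
  S = [[4.6667, -0.2],
 [-0.2, 2.7]].

Step 3 — invert S. det(S) = 4.6667·2.7 - (-0.2)² = 12.56.
  S^{-1} = (1/det) · [[d, -b], [-b, a]] = [[0.215, 0.0159],
 [0.0159, 0.3715]].

Step 4 — quadratic form (x̄ - mu_0)^T · S^{-1} · (x̄ - mu_0):
  S^{-1} · (x̄ - mu_0) = (0.0318, -0.9236),
  (x̄ - mu_0)^T · [...] = (0.3333)·(0.0318) + (-2.5)·(-0.9236) = 2.3195.

Step 5 — scale by n: T² = 6 · 2.3195 = 13.9172.

T² ≈ 13.9172


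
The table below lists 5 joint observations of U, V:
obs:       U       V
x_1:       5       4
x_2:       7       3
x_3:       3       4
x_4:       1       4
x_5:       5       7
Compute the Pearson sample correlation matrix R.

Step 1 — column means:
  mean(U) = (5 + 7 + 3 + 1 + 5) / 5 = 21/5 = 4.2
  mean(V) = (4 + 3 + 4 + 4 + 7) / 5 = 22/5 = 4.4

Step 2 — sample variances and covariances s[i,j] = (1/(n-1)) · Σ_k (x_{k,i} - mean_i) · (x_{k,j} - mean_j), with n-1 = 4:
  s[U,U] = ((0.8)·(0.8) + (2.8)·(2.8) + (-1.2)·(-1.2) + (-3.2)·(-3.2) + (0.8)·(0.8)) / 4 = 20.8/4 = 5.2
  s[U,V] = ((0.8)·(-0.4) + (2.8)·(-1.4) + (-1.2)·(-0.4) + (-3.2)·(-0.4) + (0.8)·(2.6)) / 4 = -0.4/4 = -0.1
  s[V,V] = ((-0.4)·(-0.4) + (-1.4)·(-1.4) + (-0.4)·(-0.4) + (-0.4)·(-0.4) + (2.6)·(2.6)) / 4 = 9.2/4 = 2.3
  Sample standard deviations s_i = √(s[i,i]):
  s(U) = √(5.2) = 2.2804
  s(V) = √(2.3) = 1.5166

Step 3 — r_{ij} = s_{ij} / (s_i · s_j):
  r[U,U] = 1 (diagonal).
  r[U,V] = -0.1 / (2.2804 · 1.5166) = -0.1 / 3.4583 = -0.0289
  r[V,V] = 1 (diagonal).

R is symmetric with unit diagonal. Assembling:

R = [[1, -0.0289],
 [-0.0289, 1]]


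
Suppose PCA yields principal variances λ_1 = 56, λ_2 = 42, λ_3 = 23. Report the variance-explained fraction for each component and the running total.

Step 1 — total variance = trace(Sigma) = Σ λ_i = 56 + 42 + 23 = 121.

Step 2 — fraction explained by component i = λ_i / Σ λ:
  PC1: 56/121 = 0.4628
  PC2: 42/121 = 0.3471
  PC3: 23/121 = 0.1901

Step 3 — cumulative fraction after k components = (λ_1 + ... + λ_k) / Σ λ:
  k = 1: 56/121 = 0.4628
  k = 2: (56 + 42)/121 = 98/121 = 0.8099
  k = 3: (56 + 42 + 23)/121 = 121/121 = 1

Summary (fraction, with percent):

explained: PC1 0.4628 (46.28%), PC2 0.3471 (34.71%), PC3 0.1901 (19.01%);  cumulative: 0.4628, 0.8099, 1


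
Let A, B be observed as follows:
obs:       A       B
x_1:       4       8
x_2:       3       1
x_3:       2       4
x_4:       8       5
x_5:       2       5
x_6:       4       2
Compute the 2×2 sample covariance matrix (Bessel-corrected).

Step 1 — column means:
  mean(A) = (4 + 3 + 2 + 8 + 2 + 4) / 6 = 23/6 = 3.8333
  mean(B) = (8 + 1 + 4 + 5 + 5 + 2) / 6 = 25/6 = 4.1667

Step 2 — sample covariance S[i,j] = (1/(n-1)) · Σ_k (x_{k,i} - mean_i) · (x_{k,j} - mean_j), with n-1 = 5.
  S[A,A] = ((0.1667)·(0.1667) + (-0.8333)·(-0.8333) + (-1.8333)·(-1.8333) + (4.1667)·(4.1667) + (-1.8333)·(-1.8333) + (0.1667)·(0.1667)) / 5 = 24.8333/5 = 4.9667
  S[A,B] = ((0.1667)·(3.8333) + (-0.8333)·(-3.1667) + (-1.8333)·(-0.1667) + (4.1667)·(0.8333) + (-1.8333)·(0.8333) + (0.1667)·(-2.1667)) / 5 = 5.1667/5 = 1.0333
  S[B,B] = ((3.8333)·(3.8333) + (-3.1667)·(-3.1667) + (-0.1667)·(-0.1667) + (0.8333)·(0.8333) + (0.8333)·(0.8333) + (-2.1667)·(-2.1667)) / 5 = 30.8333/5 = 6.1667

S is symmetric (S[j,i] = S[i,j]). Assembling:

S = [[4.9667, 1.0333],
 [1.0333, 6.1667]]


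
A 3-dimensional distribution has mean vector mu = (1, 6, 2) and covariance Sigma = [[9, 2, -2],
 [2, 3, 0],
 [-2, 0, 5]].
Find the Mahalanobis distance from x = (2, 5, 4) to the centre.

Step 1 — centre the observation: (x - mu) = (1, -1, 2).

Step 2 — invert Sigma (cofactor / det for 3×3, or solve directly):
  Sigma^{-1} = [[0.1456, -0.0971, 0.0583],
 [-0.0971, 0.3981, -0.0388],
 [0.0583, -0.0388, 0.2233]].

Step 3 — form the quadratic (x - mu)^T · Sigma^{-1} · (x - mu):
  Sigma^{-1} · (x - mu) = (0.3592, -0.5728, 0.5437).
  (x - mu)^T · [Sigma^{-1} · (x - mu)] = (1)·(0.3592) + (-1)·(-0.5728) + (2)·(0.5437) = 2.0194.

Step 4 — take square root: d = √(2.0194) ≈ 1.4211.

d(x, mu) = √(2.0194) ≈ 1.4211


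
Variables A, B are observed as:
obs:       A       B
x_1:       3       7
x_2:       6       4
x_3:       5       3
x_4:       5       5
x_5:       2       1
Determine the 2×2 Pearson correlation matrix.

Step 1 — column means:
  mean(A) = (3 + 6 + 5 + 5 + 2) / 5 = 21/5 = 4.2
  mean(B) = (7 + 4 + 3 + 5 + 1) / 5 = 20/5 = 4

Step 2 — sample variances and covariances s[i,j] = (1/(n-1)) · Σ_k (x_{k,i} - mean_i) · (x_{k,j} - mean_j), with n-1 = 4:
  s[A,A] = ((-1.2)·(-1.2) + (1.8)·(1.8) + (0.8)·(0.8) + (0.8)·(0.8) + (-2.2)·(-2.2)) / 4 = 10.8/4 = 2.7
  s[A,B] = ((-1.2)·(3) + (1.8)·(0) + (0.8)·(-1) + (0.8)·(1) + (-2.2)·(-3)) / 4 = 3/4 = 0.75
  s[B,B] = ((3)·(3) + (0)·(0) + (-1)·(-1) + (1)·(1) + (-3)·(-3)) / 4 = 20/4 = 5
  Sample standard deviations s_i = √(s[i,i]):
  s(A) = √(2.7) = 1.6432
  s(B) = √(5) = 2.2361

Step 3 — r_{ij} = s_{ij} / (s_i · s_j):
  r[A,A] = 1 (diagonal).
  r[A,B] = 0.75 / (1.6432 · 2.2361) = 0.75 / 3.6742 = 0.2041
  r[B,B] = 1 (diagonal).

R is symmetric with unit diagonal. Assembling:

R = [[1, 0.2041],
 [0.2041, 1]]


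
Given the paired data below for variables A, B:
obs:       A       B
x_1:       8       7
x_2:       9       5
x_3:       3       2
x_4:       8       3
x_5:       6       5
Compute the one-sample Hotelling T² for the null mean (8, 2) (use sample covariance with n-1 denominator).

Step 1 — sample mean vector:
  mean(A) = (8 + 9 + 3 + 8 + 6) / 5 = 34/5 = 6.8
  mean(B) = (7 + 5 + 2 + 3 + 5) / 5 = 22/5 = 4.4
  x̄ = (6.8, 4.4),  deviation x̄ - mu_0 = (6.8, 4.4) - (8, 2) = (-1.2, 2.4).

Step 2 — sample covariance matrix, S[i,j] = (1/(n-1)) · Σ_k (x_{k,i} - mean_i) · (x_{k,j} - mean_j), divisor n-1 = 4:
  S[A,A] = ((1.2)·(1.2) + (2.2)·(2.2) + (-3.8)·(-3.8) + (1.2)·(1.2) + (-0.8)·(-0.8)) / 4 = 22.8/4 = 5.7
  S[A,B] = ((1.2)·(2.6) + (2.2)·(0.6) + (-3.8)·(-2.4) + (1.2)·(-1.4) + (-0.8)·(0.6)) / 4 = 11.4/4 = 2.85
  S[B,B] = ((2.6)·(2.6) + (0.6)·(0.6) + (-2.4)·(-2.4) + (-1.4)·(-1.4) + (0.6)·(0.6)) / 4 = 15.2/4 = 3.8
  S = [[5.7, 2.85],
 [2.85, 3.8]].

Step 3 — invert S. det(S) = 5.7·3.8 - (2.85)² = 13.5375.
  S^{-1} = (1/det) · [[d, -b], [-b, a]] = [[0.2807, -0.2105],
 [-0.2105, 0.4211]].

Step 4 — quadratic form (x̄ - mu_0)^T · S^{-1} · (x̄ - mu_0):
  S^{-1} · (x̄ - mu_0) = (-0.8421, 1.2632),
  (x̄ - mu_0)^T · [...] = (-1.2)·(-0.8421) + (2.4)·(1.2632) = 4.0421.

Step 5 — scale by n: T² = 5 · 4.0421 = 20.2105.

T² ≈ 20.2105
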